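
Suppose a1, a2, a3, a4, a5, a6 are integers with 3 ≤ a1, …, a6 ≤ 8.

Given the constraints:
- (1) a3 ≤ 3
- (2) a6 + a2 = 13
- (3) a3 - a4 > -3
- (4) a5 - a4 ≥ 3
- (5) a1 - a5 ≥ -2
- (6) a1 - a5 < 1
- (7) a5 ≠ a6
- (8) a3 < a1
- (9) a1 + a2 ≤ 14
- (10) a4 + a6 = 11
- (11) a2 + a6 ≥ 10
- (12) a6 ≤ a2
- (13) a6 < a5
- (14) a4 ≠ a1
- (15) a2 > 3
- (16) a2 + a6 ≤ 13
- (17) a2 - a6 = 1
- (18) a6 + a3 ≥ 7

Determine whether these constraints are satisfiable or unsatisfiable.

Setting (a1, a2, a3, a4, a5, a6) = (6, 7, 3, 5, 8, 6) satisfies everything: constraint 2: a6 + a2 = 13; constraint 3: a3 - a4 = -2, and the others follow.

Satisfiable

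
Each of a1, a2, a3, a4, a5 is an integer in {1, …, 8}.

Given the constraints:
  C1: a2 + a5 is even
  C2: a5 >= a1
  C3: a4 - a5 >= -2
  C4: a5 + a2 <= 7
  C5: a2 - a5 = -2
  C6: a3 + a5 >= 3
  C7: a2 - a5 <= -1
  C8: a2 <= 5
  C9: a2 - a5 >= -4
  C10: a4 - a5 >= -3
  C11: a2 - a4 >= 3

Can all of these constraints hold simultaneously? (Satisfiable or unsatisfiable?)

Unsatisfiable

Constraints 3, 7, and 11 give a4 − a5 ≥ -2, a5 − a2 ≥ 1, a2 − a4 ≥ 3.
Adding all 3 inequalities: the left sides telescope to 0, and the right sides sum to (-2) + 1 + 3 = 2. So 0 ≥ 2, which is false.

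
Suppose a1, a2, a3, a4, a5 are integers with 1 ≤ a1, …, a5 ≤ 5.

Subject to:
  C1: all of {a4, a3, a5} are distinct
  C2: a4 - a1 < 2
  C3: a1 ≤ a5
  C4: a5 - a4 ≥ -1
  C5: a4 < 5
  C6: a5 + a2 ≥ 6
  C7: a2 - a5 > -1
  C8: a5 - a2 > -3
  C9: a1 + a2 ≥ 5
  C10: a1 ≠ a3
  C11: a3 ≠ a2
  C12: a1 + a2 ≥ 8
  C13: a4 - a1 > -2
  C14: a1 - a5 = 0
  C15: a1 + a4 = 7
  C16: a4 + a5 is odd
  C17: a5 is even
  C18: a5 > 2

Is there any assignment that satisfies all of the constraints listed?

One satisfying assignment is a1 = 4, a2 = 4, a3 = 5, a4 = 3, a5 = 4.
For the less obvious constraints — constraint 2: a4 - a1 = -1; constraint 4: a5 - a4 = 1; constraint 6: a5 + a2 = 8 — and the others hold by inspection.

Satisfiable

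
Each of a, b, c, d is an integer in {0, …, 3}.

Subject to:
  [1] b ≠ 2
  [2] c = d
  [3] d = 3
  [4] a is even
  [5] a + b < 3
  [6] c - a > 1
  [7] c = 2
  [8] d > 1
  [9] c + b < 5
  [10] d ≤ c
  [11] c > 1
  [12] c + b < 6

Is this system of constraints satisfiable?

Constraint 7 fixes c = 2 and constraint 3 fixes d = 3, but constraint 2 requires c = d. Since 2 ≠ 3, contradiction.

Unsatisfiable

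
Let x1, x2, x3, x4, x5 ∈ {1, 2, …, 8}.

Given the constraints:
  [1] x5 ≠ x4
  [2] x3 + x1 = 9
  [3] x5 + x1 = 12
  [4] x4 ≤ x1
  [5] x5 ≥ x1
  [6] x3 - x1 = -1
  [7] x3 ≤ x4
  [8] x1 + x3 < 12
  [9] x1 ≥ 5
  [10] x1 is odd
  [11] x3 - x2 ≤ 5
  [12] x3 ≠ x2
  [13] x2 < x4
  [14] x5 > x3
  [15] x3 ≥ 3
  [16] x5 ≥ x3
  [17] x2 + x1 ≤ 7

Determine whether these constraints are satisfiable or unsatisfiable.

Satisfiable

Setting (x1, x2, x3, x4, x5) = (5, 1, 4, 5, 7) satisfies everything: constraint 2: x3 + x1 = 9; constraint 3: x5 + x1 = 12; constraint 6: x3 - x1 = -1, and the others follow.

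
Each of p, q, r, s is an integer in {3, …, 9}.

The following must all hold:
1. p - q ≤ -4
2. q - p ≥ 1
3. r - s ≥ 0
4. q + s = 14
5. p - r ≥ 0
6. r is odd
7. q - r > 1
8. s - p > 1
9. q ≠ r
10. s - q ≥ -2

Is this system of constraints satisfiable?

Constraints 1, 3, 5, and 10 give q − p ≥ 4, p − r ≥ 0, r − s ≥ 0, s − q ≥ -2.
Adding all 4 inequalities: the left sides telescope to 0, and the right sides sum to 4 + 0 + 0 + (-2) = 2. So 0 ≥ 2, which is false.

Unsatisfiable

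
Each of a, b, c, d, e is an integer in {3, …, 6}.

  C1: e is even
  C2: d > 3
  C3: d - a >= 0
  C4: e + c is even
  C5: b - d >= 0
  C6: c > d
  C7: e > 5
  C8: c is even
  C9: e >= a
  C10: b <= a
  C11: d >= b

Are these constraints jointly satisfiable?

One satisfying assignment is a = 5, b = 5, c = 6, d = 5, e = 6.
For the less obvious constraints — constraint 3: d - a = 0; constraint 5: b - d = 0 — and the others hold by inspection.

Satisfiable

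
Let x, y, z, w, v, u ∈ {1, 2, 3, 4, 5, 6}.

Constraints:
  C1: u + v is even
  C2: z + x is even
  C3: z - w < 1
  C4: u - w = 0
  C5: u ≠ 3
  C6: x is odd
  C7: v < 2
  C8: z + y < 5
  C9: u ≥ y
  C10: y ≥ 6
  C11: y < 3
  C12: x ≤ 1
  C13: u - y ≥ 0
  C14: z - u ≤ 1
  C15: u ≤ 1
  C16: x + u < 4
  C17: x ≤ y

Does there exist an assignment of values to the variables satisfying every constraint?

Unsatisfiable

From constraints 9 and 10: u ≥ y and y ≥ 6, so u ≥ 6. From constraint 15: u ≤ 1. But 1 < 6, so no value of u works.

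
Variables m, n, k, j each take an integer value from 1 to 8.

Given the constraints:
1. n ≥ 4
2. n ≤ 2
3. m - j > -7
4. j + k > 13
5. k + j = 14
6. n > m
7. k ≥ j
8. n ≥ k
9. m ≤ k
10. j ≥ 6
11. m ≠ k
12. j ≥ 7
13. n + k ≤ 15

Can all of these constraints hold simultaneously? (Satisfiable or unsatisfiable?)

Unsatisfiable

From constraints 7 and 10: k ≥ j and j ≥ 6, so k ≥ 6. From constraints 2 and 8: k ≤ n and n ≤ 2, so k ≤ 2. But 2 < 6, so no value of k works.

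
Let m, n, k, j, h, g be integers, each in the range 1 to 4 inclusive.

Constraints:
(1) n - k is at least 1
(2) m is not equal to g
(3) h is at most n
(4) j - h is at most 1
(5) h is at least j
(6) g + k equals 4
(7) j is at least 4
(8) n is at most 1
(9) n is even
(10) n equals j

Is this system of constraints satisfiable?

From constraints 5 and 7: h ≥ j and j ≥ 4, so h ≥ 4. From constraints 3 and 8: h ≤ n and n ≤ 1, so h ≤ 1. But 1 < 4, so no value of h works.

Unsatisfiable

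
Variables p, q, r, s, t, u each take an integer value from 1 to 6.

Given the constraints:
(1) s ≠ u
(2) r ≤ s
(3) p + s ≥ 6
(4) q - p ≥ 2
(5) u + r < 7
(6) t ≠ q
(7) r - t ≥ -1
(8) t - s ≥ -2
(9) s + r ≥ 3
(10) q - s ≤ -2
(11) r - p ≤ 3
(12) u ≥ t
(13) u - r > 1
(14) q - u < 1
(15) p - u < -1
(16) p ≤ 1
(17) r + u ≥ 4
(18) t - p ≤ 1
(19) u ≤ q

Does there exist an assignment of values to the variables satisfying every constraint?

Constraints 4, 8, 10, and 18 give p − t ≥ -1, t − s ≥ -2, s − q ≥ 2, q − p ≥ 2.
Adding all 4 inequalities: the left sides telescope to 0, and the right sides sum to (-1) + (-2) + 2 + 2 = 1. So 0 ≥ 1, which is false.

Unsatisfiable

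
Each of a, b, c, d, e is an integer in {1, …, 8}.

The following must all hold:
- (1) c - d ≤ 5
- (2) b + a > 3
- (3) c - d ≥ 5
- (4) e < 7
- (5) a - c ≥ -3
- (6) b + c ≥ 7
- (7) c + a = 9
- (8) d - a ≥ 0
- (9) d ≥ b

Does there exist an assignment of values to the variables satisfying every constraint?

Unsatisfiable

Constraints 3, 5, and 8 give a − c ≥ -3, c − d ≥ 5, d − a ≥ 0.
Adding all 3 inequalities: the left sides telescope to 0, and the right sides sum to (-3) + 5 + 0 = 2. So 0 ≥ 2, which is false.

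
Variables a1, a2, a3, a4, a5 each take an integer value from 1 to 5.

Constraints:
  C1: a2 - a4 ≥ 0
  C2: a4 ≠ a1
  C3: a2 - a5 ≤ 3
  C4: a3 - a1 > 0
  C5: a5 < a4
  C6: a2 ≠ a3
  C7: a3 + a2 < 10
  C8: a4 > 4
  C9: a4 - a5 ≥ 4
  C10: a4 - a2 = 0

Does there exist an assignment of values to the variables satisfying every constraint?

Unsatisfiable

Constraints 1, 3, and 9 give a5 − a2 ≥ -3, a2 − a4 ≥ 0, a4 − a5 ≥ 4.
Adding all 3 inequalities: the left sides telescope to 0, and the right sides sum to (-3) + 0 + 4 = 1. So 0 ≥ 1, which is false.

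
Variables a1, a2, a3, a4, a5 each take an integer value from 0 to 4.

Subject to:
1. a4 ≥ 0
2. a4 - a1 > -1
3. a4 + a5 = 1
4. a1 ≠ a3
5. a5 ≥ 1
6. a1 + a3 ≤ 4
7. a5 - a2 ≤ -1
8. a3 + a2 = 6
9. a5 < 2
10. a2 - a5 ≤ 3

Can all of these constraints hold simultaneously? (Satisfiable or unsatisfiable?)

Satisfiable

Try a1 = 0, a2 = 2, a3 = 4, a4 = 0, a5 = 1.
Check constraint 2: a4 - a1 = 0; constraint 3: a4 + a5 = 1; constraint 6: a1 + a3 = 4. The remaining constraints are straightforward to verify.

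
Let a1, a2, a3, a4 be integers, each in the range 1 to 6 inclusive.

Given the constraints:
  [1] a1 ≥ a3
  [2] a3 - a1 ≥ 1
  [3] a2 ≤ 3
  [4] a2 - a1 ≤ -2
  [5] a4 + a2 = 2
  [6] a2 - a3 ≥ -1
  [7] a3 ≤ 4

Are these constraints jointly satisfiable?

Unsatisfiable

Constraints 2, 4, and 6 give a1 − a2 ≥ 2, a2 − a3 ≥ -1, a3 − a1 ≥ 1.
Adding all 3 inequalities: the left sides telescope to 0, and the right sides sum to 2 + (-1) + 1 = 2. So 0 ≥ 2, which is false.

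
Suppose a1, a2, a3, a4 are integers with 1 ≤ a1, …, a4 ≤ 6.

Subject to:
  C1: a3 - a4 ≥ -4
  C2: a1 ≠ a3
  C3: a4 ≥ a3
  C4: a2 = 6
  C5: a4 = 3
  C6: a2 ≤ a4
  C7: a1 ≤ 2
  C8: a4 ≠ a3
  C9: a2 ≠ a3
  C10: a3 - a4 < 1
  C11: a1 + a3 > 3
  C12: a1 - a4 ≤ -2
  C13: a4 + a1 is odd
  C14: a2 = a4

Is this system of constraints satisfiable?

Constraint 4 fixes a2 = 6 and constraint 5 fixes a4 = 3, but constraint 14 requires a2 = a4. Since 6 ≠ 3, contradiction.

Unsatisfiable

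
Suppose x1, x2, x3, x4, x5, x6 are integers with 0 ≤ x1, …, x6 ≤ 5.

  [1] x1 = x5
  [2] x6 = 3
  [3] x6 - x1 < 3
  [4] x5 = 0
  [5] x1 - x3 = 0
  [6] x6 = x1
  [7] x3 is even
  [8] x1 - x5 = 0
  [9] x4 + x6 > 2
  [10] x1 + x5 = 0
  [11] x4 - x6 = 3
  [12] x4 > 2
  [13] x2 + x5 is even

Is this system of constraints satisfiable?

Constraint 2 fixes x6 = 3 and constraint 4 fixes x5 = 0. Constraints 1 and 6 give x6 = x1 = x5, so x6 = x5. But 3 ≠ 0 — contradiction.

Unsatisfiable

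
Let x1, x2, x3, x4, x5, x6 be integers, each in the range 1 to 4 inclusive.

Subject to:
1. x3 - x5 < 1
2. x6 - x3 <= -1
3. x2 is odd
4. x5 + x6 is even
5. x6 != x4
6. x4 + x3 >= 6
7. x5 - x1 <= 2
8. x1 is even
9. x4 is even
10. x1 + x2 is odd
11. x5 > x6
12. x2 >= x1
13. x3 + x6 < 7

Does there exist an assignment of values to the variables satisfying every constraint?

Satisfiable

One satisfying assignment is x1 = 2, x2 = 3, x3 = 4, x4 = 4, x5 = 4, x6 = 2.
For the less obvious constraints — constraint 1: x3 - x5 = 0; constraint 2: x6 - x3 = -2; constraint 6: x4 + x3 = 8 — and the others hold by inspection.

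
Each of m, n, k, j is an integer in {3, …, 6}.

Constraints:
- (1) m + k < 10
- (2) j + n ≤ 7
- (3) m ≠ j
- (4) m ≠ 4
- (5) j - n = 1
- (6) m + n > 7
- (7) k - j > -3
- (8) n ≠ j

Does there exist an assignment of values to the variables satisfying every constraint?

Take m = 6, n = 3, k = 3, j = 4. Then constraint 1: m + k = 9; constraint 2: j + n = 7, and every other listed constraint is also met.

Satisfiable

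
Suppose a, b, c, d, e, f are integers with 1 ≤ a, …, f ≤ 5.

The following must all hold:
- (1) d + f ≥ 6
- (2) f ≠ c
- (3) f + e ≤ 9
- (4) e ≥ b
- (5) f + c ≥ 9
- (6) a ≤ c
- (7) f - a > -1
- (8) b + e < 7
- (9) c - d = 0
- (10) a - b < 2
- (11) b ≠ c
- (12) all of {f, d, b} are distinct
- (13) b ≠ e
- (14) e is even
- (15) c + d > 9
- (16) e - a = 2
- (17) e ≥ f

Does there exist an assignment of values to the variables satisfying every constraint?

Satisfiable

Take a = 2, b = 1, c = 5, d = 5, e = 4, f = 4. Then constraint 1: d + f = 9; constraint 3: f + e = 8, and every other listed constraint is also met.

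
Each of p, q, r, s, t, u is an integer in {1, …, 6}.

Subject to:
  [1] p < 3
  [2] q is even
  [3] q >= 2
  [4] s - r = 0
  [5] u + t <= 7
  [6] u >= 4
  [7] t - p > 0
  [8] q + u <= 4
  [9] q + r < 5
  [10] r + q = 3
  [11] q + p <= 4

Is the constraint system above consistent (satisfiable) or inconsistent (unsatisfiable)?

From constraint 3: q ≥ 2. From constraint 6: u ≥ 4. Hence q + u ≥ 6. But constraint 8 requires q + u ≤ 4, and 4 < 6. Contradiction.

Unsatisfiable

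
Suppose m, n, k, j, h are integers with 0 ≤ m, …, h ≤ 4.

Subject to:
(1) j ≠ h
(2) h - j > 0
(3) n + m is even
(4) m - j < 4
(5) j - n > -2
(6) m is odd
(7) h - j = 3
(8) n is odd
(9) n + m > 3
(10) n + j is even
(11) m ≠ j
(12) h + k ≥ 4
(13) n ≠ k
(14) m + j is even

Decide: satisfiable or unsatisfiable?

Satisfiable

One satisfying assignment is m = 3, n = 1, k = 0, j = 1, h = 4.
For the less obvious constraints — constraint 2: h - j = 3; constraint 4: m - j = 2; constraint 5: j - n = 0 — and the others hold by inspection.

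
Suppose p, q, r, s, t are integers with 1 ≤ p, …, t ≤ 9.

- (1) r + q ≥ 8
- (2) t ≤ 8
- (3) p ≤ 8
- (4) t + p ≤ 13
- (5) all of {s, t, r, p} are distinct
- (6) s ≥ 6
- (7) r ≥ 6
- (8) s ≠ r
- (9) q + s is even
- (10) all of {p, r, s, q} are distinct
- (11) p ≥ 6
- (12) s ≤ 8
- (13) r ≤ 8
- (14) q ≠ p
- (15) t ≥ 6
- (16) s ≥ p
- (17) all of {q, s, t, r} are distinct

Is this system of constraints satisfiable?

Unsatisfiable

Constraints 2, 3, 6, 7, 11, 12, 13, and 15 confine each of s, t, r, p to the 3 values {6, …, 8}.
Constraint 5 requires all 4 of them to be distinct, but only 3 values are available — impossible by the pigeonhole principle.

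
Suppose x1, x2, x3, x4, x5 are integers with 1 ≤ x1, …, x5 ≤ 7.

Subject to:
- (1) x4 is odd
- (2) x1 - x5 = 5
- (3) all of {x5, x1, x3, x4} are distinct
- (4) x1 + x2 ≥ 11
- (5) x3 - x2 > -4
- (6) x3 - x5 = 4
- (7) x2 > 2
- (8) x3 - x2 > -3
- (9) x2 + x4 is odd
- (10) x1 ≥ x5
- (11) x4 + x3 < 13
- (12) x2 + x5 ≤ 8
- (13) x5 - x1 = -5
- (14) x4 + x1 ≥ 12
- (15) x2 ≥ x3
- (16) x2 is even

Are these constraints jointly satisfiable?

One satisfying assignment is x1 = 6, x2 = 6, x3 = 5, x4 = 7, x5 = 1.
For the less obvious constraints — constraint 2: x1 - x5 = 5; constraint 4: x1 + x2 = 12 — and the others hold by inspection.

Satisfiable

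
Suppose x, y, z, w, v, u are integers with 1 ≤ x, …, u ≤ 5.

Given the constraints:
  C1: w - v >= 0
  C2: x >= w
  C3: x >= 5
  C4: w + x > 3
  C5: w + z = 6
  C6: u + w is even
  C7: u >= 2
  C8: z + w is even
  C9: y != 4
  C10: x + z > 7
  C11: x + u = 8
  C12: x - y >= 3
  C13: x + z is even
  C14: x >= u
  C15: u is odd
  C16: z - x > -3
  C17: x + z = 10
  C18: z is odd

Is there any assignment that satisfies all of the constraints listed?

Take x = 5, y = 1, z = 5, w = 1, v = 1, u = 3. Then constraint 1: w - v = 0; constraint 4: w + x = 6; constraint 5: w + z = 6, and every other listed constraint is also met.

Satisfiable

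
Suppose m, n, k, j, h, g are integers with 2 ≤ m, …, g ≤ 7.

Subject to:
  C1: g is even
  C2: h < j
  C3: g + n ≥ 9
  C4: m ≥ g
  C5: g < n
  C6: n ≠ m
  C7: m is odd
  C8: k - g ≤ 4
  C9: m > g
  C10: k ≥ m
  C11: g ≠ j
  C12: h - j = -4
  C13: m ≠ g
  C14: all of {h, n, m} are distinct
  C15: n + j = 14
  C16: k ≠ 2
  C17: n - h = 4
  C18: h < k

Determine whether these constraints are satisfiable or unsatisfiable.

Setting (m, n, k, j, h, g) = (5, 7, 6, 7, 3, 2) satisfies everything: constraint 3: g + n = 9; constraint 8: k - g = 4, and the others follow.

Satisfiable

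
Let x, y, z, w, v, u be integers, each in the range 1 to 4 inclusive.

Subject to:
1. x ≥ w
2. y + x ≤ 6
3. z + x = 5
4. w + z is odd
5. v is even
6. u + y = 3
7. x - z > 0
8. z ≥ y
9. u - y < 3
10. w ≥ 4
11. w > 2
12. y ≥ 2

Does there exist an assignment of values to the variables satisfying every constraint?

From constraints 8 and 12: z ≥ y ≥ 2. From constraints 1 and 10: x ≥ w ≥ 4. Hence z + x ≥ 6. But constraint 3 requires z + x = 5, and 5 < 6. Contradiction.

Unsatisfiable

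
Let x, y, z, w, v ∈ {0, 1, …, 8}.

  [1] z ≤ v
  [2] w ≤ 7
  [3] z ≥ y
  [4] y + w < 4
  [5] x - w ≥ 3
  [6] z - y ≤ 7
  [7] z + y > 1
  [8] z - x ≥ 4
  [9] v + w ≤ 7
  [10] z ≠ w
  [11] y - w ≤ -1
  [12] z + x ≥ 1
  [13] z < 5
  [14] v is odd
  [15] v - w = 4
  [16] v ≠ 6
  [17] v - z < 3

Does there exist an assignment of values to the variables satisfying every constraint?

Unsatisfiable

Constraints 5, 6, 8, and 11 give z − x ≥ 4, x − w ≥ 3, w − y ≥ 1, y − z ≥ -7.
Adding all 4 inequalities: the left sides telescope to 0, and the right sides sum to 4 + 3 + 1 + (-7) = 1. So 0 ≥ 1, which is false.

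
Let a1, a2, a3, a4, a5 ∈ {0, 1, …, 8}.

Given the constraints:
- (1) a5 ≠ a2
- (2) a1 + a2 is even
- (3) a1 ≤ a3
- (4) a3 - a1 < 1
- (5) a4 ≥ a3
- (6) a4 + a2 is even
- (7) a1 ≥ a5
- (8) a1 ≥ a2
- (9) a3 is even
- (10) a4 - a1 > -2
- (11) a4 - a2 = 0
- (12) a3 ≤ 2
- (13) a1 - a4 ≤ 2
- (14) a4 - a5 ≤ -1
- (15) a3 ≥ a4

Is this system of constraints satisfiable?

Unsatisfiable

Constraints 3, 5, 7, and 14 give a1 ≤ a3, a3 ≤ a4, a4 < a5, a5 ≤ a1. Chaining: a1 ≤ a3 ≤ a4 < a5 ≤ a1, which forces a1 < a1 — impossible.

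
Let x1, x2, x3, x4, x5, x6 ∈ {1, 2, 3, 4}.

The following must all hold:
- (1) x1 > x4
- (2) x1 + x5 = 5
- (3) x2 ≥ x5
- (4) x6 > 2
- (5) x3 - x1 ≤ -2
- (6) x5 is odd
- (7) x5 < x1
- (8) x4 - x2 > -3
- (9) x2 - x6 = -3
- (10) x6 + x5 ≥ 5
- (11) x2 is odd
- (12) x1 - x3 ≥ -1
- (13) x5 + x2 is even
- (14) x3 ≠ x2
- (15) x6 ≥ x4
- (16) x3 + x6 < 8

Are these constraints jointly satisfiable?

Satisfiable

Take x1 = 4, x2 = 1, x3 = 2, x4 = 1, x5 = 1, x6 = 4. Then constraint 2: x1 + x5 = 5; constraint 5: x3 - x1 = -2, and every other listed constraint is also met.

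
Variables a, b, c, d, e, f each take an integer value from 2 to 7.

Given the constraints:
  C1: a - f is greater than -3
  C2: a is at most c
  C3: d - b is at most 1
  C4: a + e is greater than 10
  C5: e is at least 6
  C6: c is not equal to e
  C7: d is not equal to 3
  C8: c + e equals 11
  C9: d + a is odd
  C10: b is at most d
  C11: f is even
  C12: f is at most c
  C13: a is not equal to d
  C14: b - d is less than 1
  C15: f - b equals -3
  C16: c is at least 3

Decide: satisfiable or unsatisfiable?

Take a = 4, b = 7, c = 4, d = 7, e = 7, f = 4. Then constraint 1: a - f = 0; constraint 3: d - b = 0; constraint 4: a + e = 11, and every other listed constraint is also met.

Satisfiable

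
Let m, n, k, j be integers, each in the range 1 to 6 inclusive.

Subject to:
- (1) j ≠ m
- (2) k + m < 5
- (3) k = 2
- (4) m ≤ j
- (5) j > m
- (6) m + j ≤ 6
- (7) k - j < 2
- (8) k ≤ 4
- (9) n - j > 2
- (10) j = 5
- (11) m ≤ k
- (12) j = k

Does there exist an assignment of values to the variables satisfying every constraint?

Constraint 10 fixes j = 5 and constraint 3 fixes k = 2, but constraint 12 requires j = k. Since 5 ≠ 2, contradiction.

Unsatisfiable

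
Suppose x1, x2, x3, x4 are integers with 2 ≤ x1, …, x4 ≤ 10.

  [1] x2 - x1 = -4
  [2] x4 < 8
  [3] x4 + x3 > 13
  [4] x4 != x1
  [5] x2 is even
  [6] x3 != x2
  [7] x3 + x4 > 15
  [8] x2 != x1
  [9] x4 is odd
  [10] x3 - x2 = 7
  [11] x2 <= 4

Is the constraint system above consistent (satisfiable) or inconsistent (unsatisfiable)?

Satisfiable

Try x1 = 6, x2 = 2, x3 = 9, x4 = 7.
Check constraint 1: x2 - x1 = -4; constraint 3: x4 + x3 = 16. The remaining constraints are straightforward to verify.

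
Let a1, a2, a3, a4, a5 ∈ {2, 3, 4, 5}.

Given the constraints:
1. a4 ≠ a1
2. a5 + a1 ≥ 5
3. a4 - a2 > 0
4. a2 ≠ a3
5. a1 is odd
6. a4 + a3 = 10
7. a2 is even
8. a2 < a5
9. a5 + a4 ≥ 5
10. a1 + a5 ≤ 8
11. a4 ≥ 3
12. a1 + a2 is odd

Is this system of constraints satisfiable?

One satisfying assignment is a1 = 3, a2 = 2, a3 = 5, a4 = 5, a5 = 3.
For the less obvious constraints — constraint 2: a5 + a1 = 6; constraint 3: a4 - a2 = 3; constraint 6: a4 + a3 = 10 — and the others hold by inspection.

Satisfiable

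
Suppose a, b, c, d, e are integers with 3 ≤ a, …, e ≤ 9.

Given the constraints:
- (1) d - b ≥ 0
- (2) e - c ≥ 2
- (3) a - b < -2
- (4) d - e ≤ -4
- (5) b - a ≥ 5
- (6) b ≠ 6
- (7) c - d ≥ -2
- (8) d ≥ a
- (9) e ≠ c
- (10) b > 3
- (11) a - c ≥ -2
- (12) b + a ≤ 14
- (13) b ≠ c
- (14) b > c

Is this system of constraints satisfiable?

Unsatisfiable

Constraints 1, 5, 7, and 11 give c − d ≥ -2, d − b ≥ 0, b − a ≥ 5, a − c ≥ -2.
Adding all 4 inequalities: the left sides telescope to 0, and the right sides sum to (-2) + 0 + 5 + (-2) = 1. So 0 ≥ 1, which is false.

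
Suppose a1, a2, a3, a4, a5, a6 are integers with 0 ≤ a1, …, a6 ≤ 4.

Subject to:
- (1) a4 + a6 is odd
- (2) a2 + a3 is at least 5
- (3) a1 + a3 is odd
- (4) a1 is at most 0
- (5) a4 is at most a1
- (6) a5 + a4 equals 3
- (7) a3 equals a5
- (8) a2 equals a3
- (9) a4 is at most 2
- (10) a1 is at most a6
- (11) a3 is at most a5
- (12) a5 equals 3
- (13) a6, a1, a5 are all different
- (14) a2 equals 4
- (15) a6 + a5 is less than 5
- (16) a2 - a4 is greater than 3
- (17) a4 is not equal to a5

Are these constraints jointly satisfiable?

Unsatisfiable

Constraint 14 fixes a2 = 4 and constraint 12 fixes a5 = 3. Constraints 7 and 8 give a2 = a3 = a5, so a2 = a5. But 4 ≠ 3 — contradiction.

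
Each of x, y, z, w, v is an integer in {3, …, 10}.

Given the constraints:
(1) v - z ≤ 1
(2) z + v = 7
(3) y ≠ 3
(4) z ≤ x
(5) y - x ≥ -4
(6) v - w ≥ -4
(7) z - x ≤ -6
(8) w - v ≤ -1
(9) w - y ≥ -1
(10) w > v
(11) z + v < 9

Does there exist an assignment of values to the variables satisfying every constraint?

Constraints 1, 5, 7, 8, and 9 give x − z ≥ 6, z − v ≥ -1, v − w ≥ 1, w − y ≥ -1, y − x ≥ -4.
Adding all 5 inequalities: the left sides telescope to 0, and the right sides sum to 6 + (-1) + 1 + (-1) + (-4) = 1. So 0 ≥ 1, which is false.

Unsatisfiable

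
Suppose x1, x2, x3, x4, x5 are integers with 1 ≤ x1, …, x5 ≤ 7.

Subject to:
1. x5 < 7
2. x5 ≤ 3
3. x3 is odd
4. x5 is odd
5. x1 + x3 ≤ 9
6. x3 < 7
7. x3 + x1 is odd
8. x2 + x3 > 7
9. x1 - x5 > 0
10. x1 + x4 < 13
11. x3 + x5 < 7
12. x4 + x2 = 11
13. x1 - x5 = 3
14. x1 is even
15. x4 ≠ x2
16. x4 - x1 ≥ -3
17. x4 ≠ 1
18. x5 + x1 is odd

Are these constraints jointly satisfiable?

Satisfiable

The assignment x1 = 6, x2 = 6, x3 = 3, x4 = 5, x5 = 3 works:
  constraint 5 holds since x1 + x3 = 9.
  constraint 8 holds since x2 + x3 = 9.
  constraint 9 holds since x1 - x5 = 3.
The rest check out directly.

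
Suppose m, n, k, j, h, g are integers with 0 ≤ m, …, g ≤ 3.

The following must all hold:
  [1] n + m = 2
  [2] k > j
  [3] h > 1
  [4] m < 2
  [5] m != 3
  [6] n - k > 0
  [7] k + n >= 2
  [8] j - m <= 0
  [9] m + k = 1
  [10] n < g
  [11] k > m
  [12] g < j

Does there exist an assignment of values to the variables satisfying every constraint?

Unsatisfiable

Constraints 6, 8, 10, 11, and 12 give m < k, k < n, n < g, g < j, j ≤ m. Chaining: m < k < n < g < j ≤ m, which forces m < m — impossible.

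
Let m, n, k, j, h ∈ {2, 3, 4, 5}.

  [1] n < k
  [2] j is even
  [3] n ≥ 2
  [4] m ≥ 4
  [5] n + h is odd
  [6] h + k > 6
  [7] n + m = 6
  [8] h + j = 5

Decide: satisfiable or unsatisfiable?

Satisfiable

The assignment m = 4, n = 2, k = 5, j = 2, h = 3 works:
  constraint 6 holds since h + k = 8.
  constraint 7 holds since n + m = 6.
  constraint 8 holds since h + j = 5.
The rest check out directly.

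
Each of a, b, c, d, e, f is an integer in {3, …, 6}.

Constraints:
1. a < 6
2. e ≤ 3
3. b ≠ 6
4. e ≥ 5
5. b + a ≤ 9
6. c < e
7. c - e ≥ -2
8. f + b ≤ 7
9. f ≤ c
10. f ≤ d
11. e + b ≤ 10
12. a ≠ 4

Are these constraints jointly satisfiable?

Unsatisfiable

From constraint 4: e ≥ 5. From constraint 2: e ≤ 3. But 3 < 5, so no value of e works.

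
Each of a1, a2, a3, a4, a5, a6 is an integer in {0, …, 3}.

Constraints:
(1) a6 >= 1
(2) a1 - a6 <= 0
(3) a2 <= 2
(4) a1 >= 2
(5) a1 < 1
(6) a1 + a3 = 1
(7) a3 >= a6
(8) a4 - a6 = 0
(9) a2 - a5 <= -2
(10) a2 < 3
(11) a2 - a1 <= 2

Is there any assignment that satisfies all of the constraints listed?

Unsatisfiable

From constraint 4: a1 ≥ 2. From constraints 1 and 7: a3 ≥ a6 ≥ 1. Hence a1 + a3 ≥ 3. But constraint 6 requires a1 + a3 = 1, and 1 < 3. Contradiction.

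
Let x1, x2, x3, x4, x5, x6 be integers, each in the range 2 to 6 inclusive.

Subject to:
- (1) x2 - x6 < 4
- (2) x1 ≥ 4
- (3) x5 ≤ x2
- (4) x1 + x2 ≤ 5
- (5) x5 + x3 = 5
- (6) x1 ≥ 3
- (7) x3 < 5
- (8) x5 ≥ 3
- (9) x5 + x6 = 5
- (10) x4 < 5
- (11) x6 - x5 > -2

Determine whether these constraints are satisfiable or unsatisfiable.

Unsatisfiable

From constraint 2: x1 ≥ 4. From constraints 3 and 8: x2 ≥ x5 ≥ 3. Hence x1 + x2 ≥ 7. But constraint 4 requires x1 + x2 ≤ 5, and 5 < 7. Contradiction.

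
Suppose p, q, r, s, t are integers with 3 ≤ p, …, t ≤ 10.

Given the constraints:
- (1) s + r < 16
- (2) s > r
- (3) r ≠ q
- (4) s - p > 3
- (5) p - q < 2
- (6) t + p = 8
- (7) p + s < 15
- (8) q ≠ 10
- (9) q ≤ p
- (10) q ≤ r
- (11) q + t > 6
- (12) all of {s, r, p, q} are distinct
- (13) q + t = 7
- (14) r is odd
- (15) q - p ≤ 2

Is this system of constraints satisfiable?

Satisfiable

The assignment p = 4, q = 3, r = 5, s = 10, t = 4 works:
  constraint 1 holds since s + r = 15.
  constraint 4 holds since s - p = 6.
  constraint 5 holds since p - q = 1.
The rest check out directly.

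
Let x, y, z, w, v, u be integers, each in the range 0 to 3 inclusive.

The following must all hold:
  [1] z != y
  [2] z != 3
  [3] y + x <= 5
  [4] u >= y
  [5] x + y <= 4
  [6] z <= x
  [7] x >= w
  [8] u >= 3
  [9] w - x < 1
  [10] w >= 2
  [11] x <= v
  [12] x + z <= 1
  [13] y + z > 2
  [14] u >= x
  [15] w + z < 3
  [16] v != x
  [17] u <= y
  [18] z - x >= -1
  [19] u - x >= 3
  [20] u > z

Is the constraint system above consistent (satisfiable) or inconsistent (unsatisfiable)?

Unsatisfiable

From constraints 7 and 10: x ≥ w ≥ 2. From constraints 8 and 17: y ≥ u ≥ 3. Hence x + y ≥ 5. But constraint 5 requires x + y ≤ 4, and 4 < 5. Contradiction.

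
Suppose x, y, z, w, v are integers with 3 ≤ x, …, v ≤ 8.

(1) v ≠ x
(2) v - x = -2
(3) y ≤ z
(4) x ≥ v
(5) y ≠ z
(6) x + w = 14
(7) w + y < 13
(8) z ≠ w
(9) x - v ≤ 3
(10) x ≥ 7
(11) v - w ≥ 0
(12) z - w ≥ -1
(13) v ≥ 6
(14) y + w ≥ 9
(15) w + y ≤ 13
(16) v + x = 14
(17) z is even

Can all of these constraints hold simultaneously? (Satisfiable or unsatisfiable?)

Satisfiable

Take x = 8, y = 6, z = 8, w = 6, v = 6. Then constraint 2: v - x = -2; constraint 6: x + w = 14; constraint 7: w + y = 12, and every other listed constraint is also met.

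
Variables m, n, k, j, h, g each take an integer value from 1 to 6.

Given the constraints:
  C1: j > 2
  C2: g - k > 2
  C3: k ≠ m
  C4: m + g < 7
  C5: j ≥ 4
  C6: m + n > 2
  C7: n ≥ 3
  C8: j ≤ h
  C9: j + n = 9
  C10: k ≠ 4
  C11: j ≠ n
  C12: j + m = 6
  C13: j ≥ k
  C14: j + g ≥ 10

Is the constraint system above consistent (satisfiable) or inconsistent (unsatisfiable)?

The assignment m = 1, n = 4, k = 2, j = 5, h = 6, g = 5 works:
  constraint 2 holds since g - k = 3.
  constraint 4 holds since m + g = 6.
  constraint 6 holds since m + n = 5.
The rest check out directly.

Satisfiable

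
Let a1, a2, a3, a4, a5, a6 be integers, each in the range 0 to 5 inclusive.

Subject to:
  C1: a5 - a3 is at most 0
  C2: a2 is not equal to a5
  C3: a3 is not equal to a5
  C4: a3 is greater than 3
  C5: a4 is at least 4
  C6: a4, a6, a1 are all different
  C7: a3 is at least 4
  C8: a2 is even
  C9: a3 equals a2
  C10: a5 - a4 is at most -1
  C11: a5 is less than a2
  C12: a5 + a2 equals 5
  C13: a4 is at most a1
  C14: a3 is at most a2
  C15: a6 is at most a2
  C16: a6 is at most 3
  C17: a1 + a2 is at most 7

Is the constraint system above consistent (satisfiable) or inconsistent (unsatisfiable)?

From constraints 5 and 13: a1 ≥ a4 ≥ 4. From constraints 7 and 14: a2 ≥ a3 ≥ 4. Hence a1 + a2 ≥ 8. But constraint 17 requires a1 + a2 ≤ 7, and 7 < 8. Contradiction.

Unsatisfiable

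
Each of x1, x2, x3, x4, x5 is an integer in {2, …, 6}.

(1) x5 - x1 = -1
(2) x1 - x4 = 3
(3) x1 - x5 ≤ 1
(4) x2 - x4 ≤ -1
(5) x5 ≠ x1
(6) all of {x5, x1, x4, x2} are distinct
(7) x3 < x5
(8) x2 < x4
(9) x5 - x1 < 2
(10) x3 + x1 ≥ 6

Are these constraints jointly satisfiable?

Try x1 = 6, x2 = 2, x3 = 3, x4 = 3, x5 = 5.
Check constraint 1: x5 - x1 = -1; constraint 2: x1 - x4 = 3. The remaining constraints are straightforward to verify.

Satisfiable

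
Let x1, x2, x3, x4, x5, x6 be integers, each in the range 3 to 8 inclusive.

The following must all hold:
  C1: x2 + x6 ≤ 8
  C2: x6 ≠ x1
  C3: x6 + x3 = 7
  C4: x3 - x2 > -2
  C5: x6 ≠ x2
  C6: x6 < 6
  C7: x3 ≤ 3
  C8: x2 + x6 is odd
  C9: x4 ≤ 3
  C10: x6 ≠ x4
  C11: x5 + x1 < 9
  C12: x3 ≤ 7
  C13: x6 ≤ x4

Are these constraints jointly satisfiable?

From constraints 9 and 13: x6 ≤ x4 ≤ 3. From constraint 7: x3 ≤ 3. Hence x6 + x3 ≤ 6. But constraint 3 requires x6 + x3 = 7, and 7 > 6. Contradiction.

Unsatisfiable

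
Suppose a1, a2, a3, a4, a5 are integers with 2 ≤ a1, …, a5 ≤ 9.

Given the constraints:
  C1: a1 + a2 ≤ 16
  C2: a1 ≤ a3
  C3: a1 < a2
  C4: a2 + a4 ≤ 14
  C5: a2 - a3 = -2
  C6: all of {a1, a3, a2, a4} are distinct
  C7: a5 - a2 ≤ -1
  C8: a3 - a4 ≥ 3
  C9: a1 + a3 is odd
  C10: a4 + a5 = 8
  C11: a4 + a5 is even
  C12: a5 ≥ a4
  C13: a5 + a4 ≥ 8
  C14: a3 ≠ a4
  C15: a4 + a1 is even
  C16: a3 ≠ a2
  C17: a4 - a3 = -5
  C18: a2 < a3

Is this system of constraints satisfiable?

Satisfiable

Try a1 = 6, a2 = 7, a3 = 9, a4 = 4, a5 = 4.
Check constraint 1: a1 + a2 = 13; constraint 4: a2 + a4 = 11; constraint 5: a2 - a3 = -2. The remaining constraints are straightforward to verify.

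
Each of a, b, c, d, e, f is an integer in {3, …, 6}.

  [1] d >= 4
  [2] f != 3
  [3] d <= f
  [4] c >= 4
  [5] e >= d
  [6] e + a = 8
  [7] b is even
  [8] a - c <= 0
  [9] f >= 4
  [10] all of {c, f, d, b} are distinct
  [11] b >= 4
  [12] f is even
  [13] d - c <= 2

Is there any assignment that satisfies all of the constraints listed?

Constraints 1, 4, 9, and 11 confine each of c, f, d, b to the 3 values {4, …, 6} (the domain already gives each ≤ 6).
Constraint 10 requires all 4 of them to be distinct, but only 3 values are available — impossible by the pigeonhole principle.

Unsatisfiable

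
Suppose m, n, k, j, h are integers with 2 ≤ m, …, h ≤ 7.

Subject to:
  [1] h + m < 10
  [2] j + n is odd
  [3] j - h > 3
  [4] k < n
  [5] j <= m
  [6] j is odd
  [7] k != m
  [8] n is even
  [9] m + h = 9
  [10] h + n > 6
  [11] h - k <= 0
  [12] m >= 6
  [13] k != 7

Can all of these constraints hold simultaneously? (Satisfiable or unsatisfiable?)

Take m = 7, n = 6, k = 5, j = 7, h = 2. Then constraint 1: h + m = 9; constraint 3: j - h = 5, and every other listed constraint is also met.

Satisfiable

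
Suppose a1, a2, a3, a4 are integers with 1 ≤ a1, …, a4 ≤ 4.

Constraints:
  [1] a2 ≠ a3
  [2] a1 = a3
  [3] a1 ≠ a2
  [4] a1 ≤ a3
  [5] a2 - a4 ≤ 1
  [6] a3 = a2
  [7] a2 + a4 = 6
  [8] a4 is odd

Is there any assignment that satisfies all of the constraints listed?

Unsatisfiable

From constraints 2 and 6, a1 = a3 = a2, so a1 = a2. But constraint 3 says a1 ≠ a2. Contradiction.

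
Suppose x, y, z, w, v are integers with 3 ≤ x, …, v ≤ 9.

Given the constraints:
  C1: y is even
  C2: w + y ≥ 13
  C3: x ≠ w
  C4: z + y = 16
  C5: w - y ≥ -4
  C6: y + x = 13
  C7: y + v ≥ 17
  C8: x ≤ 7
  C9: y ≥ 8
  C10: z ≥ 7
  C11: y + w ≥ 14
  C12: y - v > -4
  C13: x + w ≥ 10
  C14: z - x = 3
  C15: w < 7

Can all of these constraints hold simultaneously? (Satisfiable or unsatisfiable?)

The assignment x = 5, y = 8, z = 8, w = 6, v = 9 works:
  constraint 2 holds since w + y = 14.
  constraint 4 holds since z + y = 16.
  constraint 5 holds since w - y = -2.
The rest check out directly.

Satisfiable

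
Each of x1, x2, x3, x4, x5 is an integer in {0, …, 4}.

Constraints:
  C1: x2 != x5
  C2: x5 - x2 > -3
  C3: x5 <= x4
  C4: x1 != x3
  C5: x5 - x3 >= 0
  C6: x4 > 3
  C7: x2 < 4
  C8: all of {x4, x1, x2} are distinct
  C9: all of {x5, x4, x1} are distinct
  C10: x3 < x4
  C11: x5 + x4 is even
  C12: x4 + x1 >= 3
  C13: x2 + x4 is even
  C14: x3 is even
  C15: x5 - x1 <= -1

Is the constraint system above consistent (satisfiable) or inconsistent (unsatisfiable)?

Satisfiable

Try x1 = 1, x2 = 2, x3 = 0, x4 = 4, x5 = 0.
Check constraint 2: x5 - x2 = -2; constraint 5: x5 - x3 = 0; constraint 12: x4 + x1 = 5. The remaining constraints are straightforward to verify.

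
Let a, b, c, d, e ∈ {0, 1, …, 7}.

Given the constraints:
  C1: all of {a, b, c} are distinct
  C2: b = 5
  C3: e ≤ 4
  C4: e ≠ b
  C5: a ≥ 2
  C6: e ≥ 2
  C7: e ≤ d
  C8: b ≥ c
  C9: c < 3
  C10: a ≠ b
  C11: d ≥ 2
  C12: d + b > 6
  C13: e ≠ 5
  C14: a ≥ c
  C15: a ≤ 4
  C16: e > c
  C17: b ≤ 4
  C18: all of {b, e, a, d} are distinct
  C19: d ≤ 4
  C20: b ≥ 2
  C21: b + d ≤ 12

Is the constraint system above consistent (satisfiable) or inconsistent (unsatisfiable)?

Constraints 3, 5, 6, 11, 15, 17, 19, and 20 confine each of b, e, a, d to the 3 values {2, …, 4}.
Constraint 18 requires all 4 of them to be distinct, but only 3 values are available — impossible by the pigeonhole principle.

Unsatisfiable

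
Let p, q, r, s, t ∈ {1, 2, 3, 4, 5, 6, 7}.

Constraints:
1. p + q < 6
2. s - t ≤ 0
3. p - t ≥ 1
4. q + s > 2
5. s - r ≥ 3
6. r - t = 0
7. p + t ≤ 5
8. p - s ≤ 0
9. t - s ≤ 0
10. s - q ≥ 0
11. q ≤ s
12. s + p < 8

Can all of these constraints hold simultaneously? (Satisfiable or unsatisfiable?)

Unsatisfiable

Constraints 2, 3, and 8 give t − s ≥ 0, s − p ≥ 0, p − t ≥ 1.
Adding all 3 inequalities: the left sides telescope to 0, and the right sides sum to 0 + 0 + 1 = 1. So 0 ≥ 1, which is false.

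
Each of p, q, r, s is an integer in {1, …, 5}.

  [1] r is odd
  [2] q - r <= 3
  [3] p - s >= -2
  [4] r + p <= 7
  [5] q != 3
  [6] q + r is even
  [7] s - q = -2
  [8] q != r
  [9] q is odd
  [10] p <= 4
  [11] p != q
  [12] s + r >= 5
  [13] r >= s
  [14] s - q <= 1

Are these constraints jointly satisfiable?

Satisfiable

Setting (p, q, r, s) = (2, 5, 3, 3) satisfies everything: constraint 2: q - r = 2; constraint 3: p - s = -1; constraint 4: r + p = 5, and the others follow.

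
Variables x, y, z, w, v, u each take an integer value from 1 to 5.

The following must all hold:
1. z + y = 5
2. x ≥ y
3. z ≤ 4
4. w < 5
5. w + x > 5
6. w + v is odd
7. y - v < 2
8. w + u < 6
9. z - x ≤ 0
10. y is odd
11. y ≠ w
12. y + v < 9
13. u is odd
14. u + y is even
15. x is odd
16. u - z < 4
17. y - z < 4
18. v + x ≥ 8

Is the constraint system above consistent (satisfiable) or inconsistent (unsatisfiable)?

One satisfying assignment is x = 5, y = 3, z = 2, w = 1, v = 4, u = 3.
For the less obvious constraints — constraint 1: z + y = 5; constraint 5: w + x = 6; constraint 7: y - v = -1 — and the others hold by inspection.

Satisfiable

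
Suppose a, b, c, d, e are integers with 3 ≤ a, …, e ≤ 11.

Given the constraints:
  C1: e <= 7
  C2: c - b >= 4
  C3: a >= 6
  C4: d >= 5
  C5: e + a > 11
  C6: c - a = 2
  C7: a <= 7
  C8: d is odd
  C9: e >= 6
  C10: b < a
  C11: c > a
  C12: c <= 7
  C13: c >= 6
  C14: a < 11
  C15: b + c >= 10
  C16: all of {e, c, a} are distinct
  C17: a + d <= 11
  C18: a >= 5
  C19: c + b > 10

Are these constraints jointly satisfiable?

Constraints 1, 3, 7, 9, 12, and 13 confine each of e, c, a to the 2 values {6, 7}.
Constraint 16 requires all 3 of them to be distinct, but only 2 values are available — impossible by the pigeonhole principle.

Unsatisfiable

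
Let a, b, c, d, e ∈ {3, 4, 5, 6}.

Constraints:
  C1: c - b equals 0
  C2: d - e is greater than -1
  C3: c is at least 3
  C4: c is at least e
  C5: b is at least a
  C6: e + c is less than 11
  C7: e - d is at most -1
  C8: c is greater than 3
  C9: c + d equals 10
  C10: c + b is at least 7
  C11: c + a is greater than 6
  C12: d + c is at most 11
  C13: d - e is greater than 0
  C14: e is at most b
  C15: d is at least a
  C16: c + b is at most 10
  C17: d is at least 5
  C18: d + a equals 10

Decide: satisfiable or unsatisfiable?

Satisfiable

Try a = 4, b = 4, c = 4, d = 6, e = 4.
Check constraint 1: c - b = 0; constraint 2: d - e = 2; constraint 6: e + c = 8. The remaining constraints are straightforward to verify.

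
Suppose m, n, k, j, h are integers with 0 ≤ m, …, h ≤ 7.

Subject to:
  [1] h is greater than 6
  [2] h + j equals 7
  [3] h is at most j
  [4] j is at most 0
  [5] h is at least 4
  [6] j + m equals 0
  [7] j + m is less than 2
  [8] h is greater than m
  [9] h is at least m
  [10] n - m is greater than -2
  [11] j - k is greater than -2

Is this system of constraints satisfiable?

From constraints 3 and 5: j ≥ h and h ≥ 4, so j ≥ 4. From constraint 4: j ≤ 0. But 0 < 4, so no value of j works.

Unsatisfiable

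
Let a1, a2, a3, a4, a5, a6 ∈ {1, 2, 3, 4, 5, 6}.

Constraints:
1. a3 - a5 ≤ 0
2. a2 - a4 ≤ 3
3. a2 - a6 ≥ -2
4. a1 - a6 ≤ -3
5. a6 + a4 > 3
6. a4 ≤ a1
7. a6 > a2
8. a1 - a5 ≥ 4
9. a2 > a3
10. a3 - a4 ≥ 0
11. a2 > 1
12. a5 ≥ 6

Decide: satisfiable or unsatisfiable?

Unsatisfiable

Constraints 1, 2, 3, 4, 8, and 10 give a3 − a4 ≥ 0, a4 − a2 ≥ -3, a2 − a6 ≥ -2, a6 − a1 ≥ 3, a1 − a5 ≥ 4, a5 − a3 ≥ 0.
Adding all 6 inequalities: the left sides telescope to 0, and the right sides sum to 0 + (-3) + (-2) + 3 + 4 + 0 = 2. So 0 ≥ 2, which is false.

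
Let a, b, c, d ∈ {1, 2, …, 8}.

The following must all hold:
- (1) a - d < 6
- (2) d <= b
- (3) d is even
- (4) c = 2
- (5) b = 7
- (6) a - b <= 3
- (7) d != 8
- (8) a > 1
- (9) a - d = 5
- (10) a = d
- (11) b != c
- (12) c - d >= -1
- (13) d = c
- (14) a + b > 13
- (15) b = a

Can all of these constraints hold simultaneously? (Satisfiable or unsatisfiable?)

Constraint 5 fixes b = 7 and constraint 4 fixes c = 2. Constraints 10, 13, and 15 give b = a = d = c, so b = c. But 7 ≠ 2 — contradiction.

Unsatisfiable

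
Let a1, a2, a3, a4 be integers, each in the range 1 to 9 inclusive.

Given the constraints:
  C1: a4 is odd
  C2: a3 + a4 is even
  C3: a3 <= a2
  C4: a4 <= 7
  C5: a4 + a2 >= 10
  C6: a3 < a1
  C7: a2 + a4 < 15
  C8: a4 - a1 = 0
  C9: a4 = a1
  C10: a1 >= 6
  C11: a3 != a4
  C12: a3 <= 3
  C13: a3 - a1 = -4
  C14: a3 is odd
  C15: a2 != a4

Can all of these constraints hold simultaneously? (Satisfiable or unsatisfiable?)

One satisfying assignment is a1 = 7, a2 = 5, a3 = 3, a4 = 7.
For the less obvious constraints — constraint 5: a4 + a2 = 12; constraint 7: a2 + a4 = 12; constraint 8: a4 - a1 = 0 — and the others hold by inspection.

Satisfiable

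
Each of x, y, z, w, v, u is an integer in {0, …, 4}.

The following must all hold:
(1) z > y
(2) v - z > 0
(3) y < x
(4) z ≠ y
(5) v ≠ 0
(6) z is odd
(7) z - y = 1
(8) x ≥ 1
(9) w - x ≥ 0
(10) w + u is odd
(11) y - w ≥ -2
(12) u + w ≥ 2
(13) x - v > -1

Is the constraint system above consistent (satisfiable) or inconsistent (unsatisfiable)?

One satisfying assignment is x = 4, y = 2, z = 3, w = 4, v = 4, u = 1.
For the less obvious constraints — constraint 2: v - z = 1; constraint 7: z - y = 1 — and the others hold by inspection.

Satisfiable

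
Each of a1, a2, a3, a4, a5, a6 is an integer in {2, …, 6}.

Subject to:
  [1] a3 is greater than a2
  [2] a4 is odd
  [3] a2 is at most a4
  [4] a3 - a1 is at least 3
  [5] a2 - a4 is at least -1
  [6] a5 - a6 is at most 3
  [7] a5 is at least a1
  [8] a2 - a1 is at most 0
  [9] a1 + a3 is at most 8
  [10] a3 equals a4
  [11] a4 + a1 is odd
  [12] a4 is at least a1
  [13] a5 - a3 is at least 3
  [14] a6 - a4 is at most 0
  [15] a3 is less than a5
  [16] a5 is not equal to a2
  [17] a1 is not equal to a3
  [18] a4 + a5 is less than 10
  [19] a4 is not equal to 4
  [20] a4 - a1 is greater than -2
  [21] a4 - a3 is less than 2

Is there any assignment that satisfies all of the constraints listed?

Unsatisfiable

Constraints 4, 5, 6, 8, 13, and 14 give a3 − a1 ≥ 3, a1 − a2 ≥ 0, a2 − a4 ≥ -1, a4 − a6 ≥ 0, a6 − a5 ≥ -3, a5 − a3 ≥ 3.
Adding all 6 inequalities: the left sides telescope to 0, and the right sides sum to 3 + 0 + (-1) + 0 + (-3) + 3 = 2. So 0 ≥ 2, which is false.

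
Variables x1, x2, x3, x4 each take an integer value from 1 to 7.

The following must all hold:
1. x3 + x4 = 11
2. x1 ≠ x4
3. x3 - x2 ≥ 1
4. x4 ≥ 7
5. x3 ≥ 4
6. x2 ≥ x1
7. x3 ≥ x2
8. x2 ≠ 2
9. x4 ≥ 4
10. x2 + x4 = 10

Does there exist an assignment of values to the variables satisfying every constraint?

One satisfying assignment is x1 = 2, x2 = 3, x3 = 4, x4 = 7.
For the less obvious constraints — constraint 1: x3 + x4 = 11; constraint 3: x3 - x2 = 1 — and the others hold by inspection.

Satisfiable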